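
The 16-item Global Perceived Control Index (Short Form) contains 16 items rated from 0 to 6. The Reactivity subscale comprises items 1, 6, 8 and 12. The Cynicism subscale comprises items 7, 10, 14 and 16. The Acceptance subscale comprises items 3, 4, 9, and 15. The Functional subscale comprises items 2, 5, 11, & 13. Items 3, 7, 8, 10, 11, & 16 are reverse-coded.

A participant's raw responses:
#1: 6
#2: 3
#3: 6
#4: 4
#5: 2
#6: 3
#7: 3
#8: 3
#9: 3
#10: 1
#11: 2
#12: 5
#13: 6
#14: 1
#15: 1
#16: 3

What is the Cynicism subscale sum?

Cynicism items: 7, 10, 14, 16.
Of these, items 7, 10, & 16 are reverse-coded; reversed = (0+6) − raw = 6 − raw.
  item 7: 6 − 3 = 3
  item 10: 6 − 1 = 5
  item 14: 1
  item 16: 6 − 3 = 3
Sum = 3 + 5 + 1 + 3 = 12

12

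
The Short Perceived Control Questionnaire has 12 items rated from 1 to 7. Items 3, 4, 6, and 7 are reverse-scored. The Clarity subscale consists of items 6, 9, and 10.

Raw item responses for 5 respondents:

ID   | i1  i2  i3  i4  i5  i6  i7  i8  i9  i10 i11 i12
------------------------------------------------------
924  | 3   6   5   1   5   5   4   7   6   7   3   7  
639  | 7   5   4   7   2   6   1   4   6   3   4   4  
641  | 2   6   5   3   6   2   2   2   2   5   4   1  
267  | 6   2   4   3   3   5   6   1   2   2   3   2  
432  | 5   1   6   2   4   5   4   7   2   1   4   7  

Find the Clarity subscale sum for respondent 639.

Respondent 639 raw: 7, 5, 4, 7, 2, 6, 1, 4, 6, 3, 4, 4.
Clarity items: 6, 9, 10.
Reverse-coded (on a 1–7 scale, reversed = 8 − raw):
  item 6: 8 − 6 = 2
  item 9: 6
  item 10: 3
Sum = 2 + 6 + 3 = 11

11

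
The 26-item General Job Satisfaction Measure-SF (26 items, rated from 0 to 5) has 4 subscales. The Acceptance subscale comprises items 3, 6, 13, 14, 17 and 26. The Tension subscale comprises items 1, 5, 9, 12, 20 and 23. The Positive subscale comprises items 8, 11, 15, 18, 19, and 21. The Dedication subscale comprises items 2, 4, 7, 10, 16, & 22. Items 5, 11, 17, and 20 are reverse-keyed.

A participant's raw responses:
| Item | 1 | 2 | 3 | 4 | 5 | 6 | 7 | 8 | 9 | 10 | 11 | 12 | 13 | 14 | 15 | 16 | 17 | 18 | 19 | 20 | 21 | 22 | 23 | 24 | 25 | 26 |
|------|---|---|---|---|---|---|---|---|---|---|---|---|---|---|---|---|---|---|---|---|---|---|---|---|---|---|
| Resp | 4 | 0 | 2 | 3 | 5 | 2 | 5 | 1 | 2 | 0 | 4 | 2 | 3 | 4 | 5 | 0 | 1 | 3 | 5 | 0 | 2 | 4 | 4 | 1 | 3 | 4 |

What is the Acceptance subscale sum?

19

Acceptance items: 3, 6, 13, 14, 17, 26.
Of these, item 17 is reverse-keyed; on a 0–5 scale, reversed = 5 − raw.
  item 3: 2
  item 6: 2
  item 13: 3
  item 14: 4
  item 17: 5 − 1 = 4
  item 26: 4
Sum = 2 + 2 + 3 + 4 + 4 + 4 = 19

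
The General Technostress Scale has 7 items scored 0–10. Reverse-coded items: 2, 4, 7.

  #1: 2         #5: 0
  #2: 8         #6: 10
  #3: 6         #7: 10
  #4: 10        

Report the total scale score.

Reverse-coded items use 10 − raw:
  item 2: 10 − 8 = 2
  item 4: 10 − 10 = 0
  item 7: 10 − 10 = 0
After reverse-coding: 2, 2, 6, 0, 0, 10, 0
Total = 2 + 2 + 6 + 0 + 0 + 10 + 0 = 20

20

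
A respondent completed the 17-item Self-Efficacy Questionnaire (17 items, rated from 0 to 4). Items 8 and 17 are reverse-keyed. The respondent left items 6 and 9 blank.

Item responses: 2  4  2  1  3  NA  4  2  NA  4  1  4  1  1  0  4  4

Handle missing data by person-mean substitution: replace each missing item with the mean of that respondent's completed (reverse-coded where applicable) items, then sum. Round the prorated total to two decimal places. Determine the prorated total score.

37.40

Reverse-coded (on a 0–4 scale, reversed = 4 − raw):
  item 8: 4 − 2 = 2
  item 17: 4 − 4 = 0
Completed scored items (15 of 17): 2, 4, 2, 1, 3, 4, 2, 4, 1, 4, 1, 1, 0, 4, 0; sum = 33.
Person mean = 33 / 15 ≈ 2.2000
Prorated total = (33 / 15) × 17 = 37.40 (to 2 dp)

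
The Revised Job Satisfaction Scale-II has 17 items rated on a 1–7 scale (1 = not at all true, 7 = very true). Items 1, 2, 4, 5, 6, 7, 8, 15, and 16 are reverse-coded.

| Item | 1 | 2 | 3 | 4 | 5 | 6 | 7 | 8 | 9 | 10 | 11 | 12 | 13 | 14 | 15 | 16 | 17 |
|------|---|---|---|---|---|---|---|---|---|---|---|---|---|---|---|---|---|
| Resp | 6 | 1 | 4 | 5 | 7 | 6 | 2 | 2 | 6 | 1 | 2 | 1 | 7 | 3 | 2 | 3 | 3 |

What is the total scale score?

65

Raw sum = 61. Reverse-coded items: 1, 2, 4, 5, 6, 7, 8, 15, 16; their raw sum = 34.
Each reversal replaces raw with 8 − raw, changing the total by 8 − 2·raw per item.
Total = 61 + 9·8 − 2·34 = 61 + 72 − 68 = 65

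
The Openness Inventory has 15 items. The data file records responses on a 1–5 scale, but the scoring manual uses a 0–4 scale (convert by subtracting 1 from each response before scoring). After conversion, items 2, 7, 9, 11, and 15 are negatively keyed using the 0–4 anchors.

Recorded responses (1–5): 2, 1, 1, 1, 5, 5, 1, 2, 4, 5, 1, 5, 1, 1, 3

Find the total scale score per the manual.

33

Convert to 0–4: 1, 0, 0, 0, 4, 4, 0, 1, 3, 4, 0, 4, 0, 0, 2
Reverse-coded (reversed = (0+4) − raw = 4 − raw):
  item 2: 4 − 0 = 4
  item 7: 4 − 0 = 4
  item 9: 4 − 3 = 1
  item 11: 4 − 0 = 4
  item 15: 4 − 2 = 2
Scored: 1, 4, 0, 0, 4, 4, 4, 1, 1, 4, 4, 4, 0, 0, 2
Total = 33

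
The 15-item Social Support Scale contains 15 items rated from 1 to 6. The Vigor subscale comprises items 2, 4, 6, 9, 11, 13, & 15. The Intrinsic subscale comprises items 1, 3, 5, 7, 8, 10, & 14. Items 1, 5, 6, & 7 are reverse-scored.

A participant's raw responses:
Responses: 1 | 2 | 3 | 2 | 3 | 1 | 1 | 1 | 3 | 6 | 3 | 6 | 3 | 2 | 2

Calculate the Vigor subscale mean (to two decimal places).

Vigor items: 2, 4, 6, 9, 11, 13, 15.
Of these, item 6 is reverse-scored; reverse-coded value = 7 − response.
  item 2: 2
  item 4: 2
  item 6: 7 − 1 = 6
  item 9: 3
  item 11: 3
  item 13: 3
  item 15: 2
Sum = 2 + 2 + 6 + 3 + 3 + 3 + 2 = 21
Mean = 21 / 7 = 3.00

3.00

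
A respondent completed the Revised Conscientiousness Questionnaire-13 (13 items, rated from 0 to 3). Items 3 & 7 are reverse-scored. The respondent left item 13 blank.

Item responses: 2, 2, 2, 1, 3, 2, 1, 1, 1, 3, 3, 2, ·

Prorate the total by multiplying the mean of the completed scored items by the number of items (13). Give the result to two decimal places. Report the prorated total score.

Reverse-coded (reverse-coded value = 3 − response):
  item 3: 3 − 2 = 1
  item 7: 3 − 1 = 2
Completed scored items (12 of 13): 2, 2, 1, 1, 3, 2, 2, 1, 1, 3, 3, 2; sum = 23.
Person mean = 23 / 12 ≈ 1.9167
Prorated total = (23 / 12) × 13 = 24.92 (to 2 dp)

24.92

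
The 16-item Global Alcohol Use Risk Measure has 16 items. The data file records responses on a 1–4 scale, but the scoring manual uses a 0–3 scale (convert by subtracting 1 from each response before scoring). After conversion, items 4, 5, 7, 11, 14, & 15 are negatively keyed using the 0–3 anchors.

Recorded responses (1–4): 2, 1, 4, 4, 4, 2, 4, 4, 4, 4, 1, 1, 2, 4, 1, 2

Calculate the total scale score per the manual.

Convert to 0–3: 1, 0, 3, 3, 3, 1, 3, 3, 3, 3, 0, 0, 1, 3, 0, 1
Reverse-coded (on a 0–3 scale, reversed = 3 − raw):
  item 4: 3 − 3 = 0
  item 5: 3 − 3 = 0
  item 7: 3 − 3 = 0
  item 11: 3 − 0 = 3
  item 14: 3 − 3 = 0
  item 15: 3 − 0 = 3
Scored: 1, 0, 3, 0, 0, 1, 0, 3, 3, 3, 3, 0, 1, 0, 3, 1
Total = 22

22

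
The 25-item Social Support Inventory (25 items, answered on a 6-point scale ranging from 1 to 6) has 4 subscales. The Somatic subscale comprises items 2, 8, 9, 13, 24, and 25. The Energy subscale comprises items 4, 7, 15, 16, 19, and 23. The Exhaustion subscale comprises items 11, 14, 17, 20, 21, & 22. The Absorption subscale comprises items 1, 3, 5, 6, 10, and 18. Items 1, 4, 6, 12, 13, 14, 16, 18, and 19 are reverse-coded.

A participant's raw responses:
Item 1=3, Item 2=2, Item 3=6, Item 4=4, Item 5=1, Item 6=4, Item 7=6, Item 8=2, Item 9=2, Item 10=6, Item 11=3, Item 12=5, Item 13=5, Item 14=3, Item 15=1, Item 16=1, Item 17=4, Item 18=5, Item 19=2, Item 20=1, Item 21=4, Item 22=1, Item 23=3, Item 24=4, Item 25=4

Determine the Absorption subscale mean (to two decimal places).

3.67

Absorption items: 1, 3, 5, 6, 10, 18.
Of these, items 1, 6 and 18 are reverse-coded; on a 1–6 scale, reversed = 7 − raw.
  item 1: 7 − 3 = 4
  item 3: 6
  item 5: 1
  item 6: 7 − 4 = 3
  item 10: 6
  item 18: 7 − 5 = 2
Sum = 4 + 6 + 1 + 3 + 6 + 2 = 22
Mean = 22 / 6 = 3.67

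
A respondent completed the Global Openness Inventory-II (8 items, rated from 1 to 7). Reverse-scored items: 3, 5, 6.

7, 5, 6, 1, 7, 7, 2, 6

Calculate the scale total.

25

Reverse-coded items (on a 1–7 scale, reversed = 8 − raw):
  item 3: 8 − 6 = 2
  item 5: 8 − 7 = 1
  item 6: 8 − 7 = 1
Scored responses: 7, 5, 2, 1, 1, 1, 2, 6
Total = 7 + 5 + 2 + 1 + 1 + 1 + 2 + 6 = 25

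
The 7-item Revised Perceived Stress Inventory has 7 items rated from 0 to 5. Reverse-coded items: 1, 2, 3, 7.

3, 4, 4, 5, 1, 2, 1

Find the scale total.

16

Reverse-coded items (reverse-coded value = 5 − response):
  item 1: 5 − 3 = 2
  item 2: 5 − 4 = 1
  item 3: 5 − 4 = 1
  item 7: 5 − 1 = 4
After reverse-coding: 2, 1, 1, 5, 1, 2, 4
Total = 2 + 1 + 1 + 5 + 1 + 2 + 4 = 16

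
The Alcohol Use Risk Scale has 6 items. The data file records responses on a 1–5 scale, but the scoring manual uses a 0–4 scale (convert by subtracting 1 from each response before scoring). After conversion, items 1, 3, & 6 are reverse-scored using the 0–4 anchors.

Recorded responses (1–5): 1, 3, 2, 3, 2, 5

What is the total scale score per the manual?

Convert to 0–4: 0, 2, 1, 2, 1, 4
Reverse-coded (reversed = (0+4) − raw = 4 − raw):
  item 1: 4 − 0 = 4
  item 3: 4 − 1 = 3
  item 6: 4 − 4 = 0
Scored: 4, 2, 3, 2, 1, 0
Total = 12

12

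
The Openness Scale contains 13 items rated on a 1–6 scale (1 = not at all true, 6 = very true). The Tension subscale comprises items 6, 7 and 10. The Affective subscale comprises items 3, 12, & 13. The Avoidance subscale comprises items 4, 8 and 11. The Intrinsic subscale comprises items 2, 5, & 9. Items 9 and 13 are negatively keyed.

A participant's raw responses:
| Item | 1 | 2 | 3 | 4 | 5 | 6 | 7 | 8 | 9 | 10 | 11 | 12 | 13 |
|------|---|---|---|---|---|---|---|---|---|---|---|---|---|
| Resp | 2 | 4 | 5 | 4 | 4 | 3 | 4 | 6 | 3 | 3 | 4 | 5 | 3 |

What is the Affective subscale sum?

Affective items: 3, 12, 13.
Of these, item 13 is negatively keyed; reversed = (1+6) − raw = 7 − raw.
  item 3: 5
  item 12: 5
  item 13: 7 − 3 = 4
Sum = 5 + 5 + 4 = 14

14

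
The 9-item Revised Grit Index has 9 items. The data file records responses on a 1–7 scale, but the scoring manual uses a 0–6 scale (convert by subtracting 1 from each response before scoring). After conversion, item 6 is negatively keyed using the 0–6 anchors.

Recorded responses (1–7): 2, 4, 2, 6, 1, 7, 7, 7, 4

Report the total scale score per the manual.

Convert to 0–6: 1, 3, 1, 5, 0, 6, 6, 6, 3
Reverse-coded (on a 0–6 scale, reversed = 6 − raw):
  item 6: 6 − 6 = 0
Scored: 1, 3, 1, 5, 0, 0, 6, 6, 3
Total = 25

25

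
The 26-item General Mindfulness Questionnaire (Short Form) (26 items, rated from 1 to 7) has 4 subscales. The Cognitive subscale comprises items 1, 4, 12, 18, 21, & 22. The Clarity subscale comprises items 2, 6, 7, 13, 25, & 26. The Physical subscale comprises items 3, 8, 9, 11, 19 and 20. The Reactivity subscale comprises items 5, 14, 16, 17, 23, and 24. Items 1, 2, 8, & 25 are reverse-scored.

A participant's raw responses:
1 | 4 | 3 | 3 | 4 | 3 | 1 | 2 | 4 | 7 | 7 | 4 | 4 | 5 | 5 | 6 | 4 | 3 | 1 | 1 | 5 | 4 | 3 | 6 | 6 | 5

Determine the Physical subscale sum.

22

Physical items: 3, 8, 9, 11, 19, 20.
Of these, item 8 is reverse-scored; on a 1–7 scale, reversed = 8 − raw.
  item 3: 3
  item 8: 8 − 2 = 6
  item 9: 4
  item 11: 7
  item 19: 1
  item 20: 1
Sum = 3 + 6 + 4 + 7 + 1 + 1 = 22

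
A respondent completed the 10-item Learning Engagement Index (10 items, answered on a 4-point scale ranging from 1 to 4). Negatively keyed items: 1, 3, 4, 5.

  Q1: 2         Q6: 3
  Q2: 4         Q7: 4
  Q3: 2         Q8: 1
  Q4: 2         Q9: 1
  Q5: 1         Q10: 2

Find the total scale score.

Reverse-coded items (on a 1–4 scale, reversed = 5 − raw):
  item 1: 5 − 2 = 3
  item 3: 5 − 2 = 3
  item 4: 5 − 2 = 3
  item 5: 5 − 1 = 4
After reverse-coding: 3, 4, 3, 3, 4, 3, 4, 1, 1, 2
Total = 3 + 4 + 3 + 3 + 4 + 3 + 4 + 1 + 1 + 2 = 28

28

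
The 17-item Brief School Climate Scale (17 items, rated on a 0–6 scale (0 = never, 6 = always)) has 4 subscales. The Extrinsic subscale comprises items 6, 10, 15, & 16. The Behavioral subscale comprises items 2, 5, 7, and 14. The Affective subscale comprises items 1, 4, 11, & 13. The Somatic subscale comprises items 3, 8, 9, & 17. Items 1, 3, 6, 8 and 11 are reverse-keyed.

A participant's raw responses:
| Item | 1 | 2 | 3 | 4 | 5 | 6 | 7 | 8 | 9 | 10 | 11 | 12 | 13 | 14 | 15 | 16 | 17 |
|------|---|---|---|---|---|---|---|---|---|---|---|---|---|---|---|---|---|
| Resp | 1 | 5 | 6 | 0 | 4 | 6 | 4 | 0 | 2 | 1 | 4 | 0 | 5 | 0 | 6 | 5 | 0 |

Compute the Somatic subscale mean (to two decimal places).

2.00

Somatic items: 3, 8, 9, 17.
Of these, items 3 & 8 are reverse-keyed; on a 0–6 scale, reversed = 6 − raw.
  item 3: 6 − 6 = 0
  item 8: 6 − 0 = 6
  item 9: 2
  item 17: 0
Sum = 0 + 6 + 2 + 0 = 8
Mean = 8 / 4 = 2.00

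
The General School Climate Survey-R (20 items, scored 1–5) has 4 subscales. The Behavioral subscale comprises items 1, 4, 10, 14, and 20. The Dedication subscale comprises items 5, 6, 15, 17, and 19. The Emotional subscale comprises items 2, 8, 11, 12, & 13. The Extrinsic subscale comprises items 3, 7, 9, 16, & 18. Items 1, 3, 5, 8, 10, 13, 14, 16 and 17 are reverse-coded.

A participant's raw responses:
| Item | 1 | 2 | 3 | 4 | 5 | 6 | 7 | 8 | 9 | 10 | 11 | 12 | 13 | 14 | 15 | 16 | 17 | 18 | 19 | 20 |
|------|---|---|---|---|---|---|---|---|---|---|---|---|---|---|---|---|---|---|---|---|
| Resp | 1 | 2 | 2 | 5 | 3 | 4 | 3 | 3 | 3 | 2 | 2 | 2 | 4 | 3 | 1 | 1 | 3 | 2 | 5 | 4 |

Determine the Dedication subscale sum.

16

Dedication items: 5, 6, 15, 17, 19.
Of these, items 5 and 17 are reverse-coded; reversed = (1+5) − raw = 6 − raw.
  item 5: 6 − 3 = 3
  item 6: 4
  item 15: 1
  item 17: 6 − 3 = 3
  item 19: 5
Sum = 3 + 4 + 1 + 3 + 5 = 16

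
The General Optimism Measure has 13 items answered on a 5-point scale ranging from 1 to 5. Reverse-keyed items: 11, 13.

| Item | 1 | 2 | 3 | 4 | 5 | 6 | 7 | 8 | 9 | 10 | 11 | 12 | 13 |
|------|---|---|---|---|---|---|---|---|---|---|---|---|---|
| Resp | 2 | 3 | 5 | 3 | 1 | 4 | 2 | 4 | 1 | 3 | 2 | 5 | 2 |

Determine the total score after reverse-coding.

Reversing items 11 & 13 with 6 − raw:
Total = 2 + 3 + 5 + 3 + 1 + 4 + 2 + 4 + 1 + 3 + (6−2) + 5 + (6−2)
      = 2 + 3 + 5 + 3 + 1 + 4 + 2 + 4 + 1 + 3 + 4 + 5 + 4 = 41

41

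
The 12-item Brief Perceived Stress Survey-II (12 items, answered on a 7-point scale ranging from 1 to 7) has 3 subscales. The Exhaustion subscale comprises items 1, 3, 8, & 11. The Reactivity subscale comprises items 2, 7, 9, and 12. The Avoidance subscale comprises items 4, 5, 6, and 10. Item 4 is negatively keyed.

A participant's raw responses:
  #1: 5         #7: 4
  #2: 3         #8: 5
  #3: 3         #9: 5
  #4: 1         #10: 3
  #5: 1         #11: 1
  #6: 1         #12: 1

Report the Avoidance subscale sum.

Avoidance items: 4, 5, 6, 10.
Of these, item 4 is negatively keyed; on a 1–7 scale, reversed = 8 − raw.
  item 4: 8 − 1 = 7
  item 5: 1
  item 6: 1
  item 10: 3
Sum = 7 + 1 + 1 + 3 = 12

12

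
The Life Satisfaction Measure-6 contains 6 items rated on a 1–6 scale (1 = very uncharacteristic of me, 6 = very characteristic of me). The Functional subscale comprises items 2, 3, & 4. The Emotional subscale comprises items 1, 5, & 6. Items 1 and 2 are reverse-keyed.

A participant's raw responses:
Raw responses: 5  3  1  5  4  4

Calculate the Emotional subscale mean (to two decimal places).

3.33

Emotional items: 1, 5, 6.
Of these, item 1 is reverse-keyed; reverse-coded value = 7 − response.
  item 1: 7 − 5 = 2
  item 5: 4
  item 6: 4
Sum = 2 + 4 + 4 = 10
Mean = 10 / 3 = 3.33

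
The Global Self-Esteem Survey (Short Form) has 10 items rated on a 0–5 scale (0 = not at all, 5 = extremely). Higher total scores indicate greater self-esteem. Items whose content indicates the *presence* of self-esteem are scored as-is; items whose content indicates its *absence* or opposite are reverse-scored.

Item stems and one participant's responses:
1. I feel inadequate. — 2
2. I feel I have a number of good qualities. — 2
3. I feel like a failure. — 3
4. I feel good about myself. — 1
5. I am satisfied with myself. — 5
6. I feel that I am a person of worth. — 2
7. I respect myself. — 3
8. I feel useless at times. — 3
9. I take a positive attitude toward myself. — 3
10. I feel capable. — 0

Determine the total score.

Items 1, 3, 8 describe the absence/opposite of self-esteem → reverse-score.
on a 0–5 scale, reversed = 5 − raw.
  item 1: 5 − 2 = 3
  item 2: 2
  item 3: 5 − 3 = 2
  item 4: 1
  item 5: 5
  item 6: 2
  item 7: 3
  item 8: 5 − 3 = 2
  item 9: 3
  item 10: 0
Total = 3 + 2 + 2 + 1 + 5 + 2 + 3 + 2 + 3 + 0 = 23

23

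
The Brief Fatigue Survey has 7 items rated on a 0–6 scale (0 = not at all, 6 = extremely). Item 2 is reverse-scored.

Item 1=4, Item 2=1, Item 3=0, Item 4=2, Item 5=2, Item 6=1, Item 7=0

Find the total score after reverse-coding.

14

Reverse-scored items use 6 − raw:
  item 2: 6 − 1 = 5
Scored items: 4, 5, 0, 2, 2, 1, 0
Total = 4 + 5 + 0 + 2 + 2 + 1 + 0 = 14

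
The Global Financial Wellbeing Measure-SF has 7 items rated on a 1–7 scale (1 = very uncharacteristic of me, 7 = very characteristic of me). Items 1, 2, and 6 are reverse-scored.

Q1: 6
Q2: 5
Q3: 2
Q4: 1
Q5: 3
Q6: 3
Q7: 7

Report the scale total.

Apply reverse scoring (on a 1–7 scale, reversed = 8 − raw):
  item 1: 8 − 6 = 2
  item 2: 8 − 5 = 3
  item 6: 8 − 3 = 5
After reverse-coding: 2, 3, 2, 1, 3, 5, 7
Total = 2 + 3 + 2 + 1 + 3 + 5 + 7 = 23

23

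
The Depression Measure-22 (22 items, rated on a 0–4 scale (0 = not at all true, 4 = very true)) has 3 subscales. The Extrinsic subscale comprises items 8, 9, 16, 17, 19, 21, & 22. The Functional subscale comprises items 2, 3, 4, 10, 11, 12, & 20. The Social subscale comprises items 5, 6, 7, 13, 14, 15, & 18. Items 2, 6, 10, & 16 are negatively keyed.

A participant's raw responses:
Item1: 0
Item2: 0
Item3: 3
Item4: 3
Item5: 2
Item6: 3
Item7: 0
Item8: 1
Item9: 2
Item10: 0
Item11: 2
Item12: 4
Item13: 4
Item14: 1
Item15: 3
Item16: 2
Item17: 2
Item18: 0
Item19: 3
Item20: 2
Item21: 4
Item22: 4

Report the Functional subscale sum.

Functional items: 2, 3, 4, 10, 11, 12, 20.
Of these, items 2 and 10 are negatively keyed; reverse-coded value = 4 − response.
  item 2: 4 − 0 = 4
  item 3: 3
  item 4: 3
  item 10: 4 − 0 = 4
  item 11: 2
  item 12: 4
  item 20: 2
Sum = 4 + 3 + 3 + 4 + 2 + 4 + 2 = 22

22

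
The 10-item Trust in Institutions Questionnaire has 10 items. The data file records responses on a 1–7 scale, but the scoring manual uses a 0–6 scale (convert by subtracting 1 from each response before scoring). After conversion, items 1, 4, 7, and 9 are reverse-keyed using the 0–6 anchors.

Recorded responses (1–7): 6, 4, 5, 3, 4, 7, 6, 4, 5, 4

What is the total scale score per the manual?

Convert to 0–6: 5, 3, 4, 2, 3, 6, 5, 3, 4, 3
Reverse-coded (reversed = (0+6) − raw = 6 − raw):
  item 1: 6 − 5 = 1
  item 4: 6 − 2 = 4
  item 7: 6 − 5 = 1
  item 9: 6 − 4 = 2
Scored: 1, 3, 4, 4, 3, 6, 1, 3, 2, 3
Total = 30

30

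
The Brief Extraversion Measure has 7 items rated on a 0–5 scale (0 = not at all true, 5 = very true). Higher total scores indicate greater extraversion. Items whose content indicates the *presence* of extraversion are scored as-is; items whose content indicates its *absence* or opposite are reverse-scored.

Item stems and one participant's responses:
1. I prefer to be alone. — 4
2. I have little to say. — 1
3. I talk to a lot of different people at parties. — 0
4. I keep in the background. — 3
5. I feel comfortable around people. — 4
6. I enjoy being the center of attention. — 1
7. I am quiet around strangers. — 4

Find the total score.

Items 1, 2, 4, 7 describe the absence/opposite of extraversion → reverse-score.
reversed = (0+5) − raw = 5 − raw.
  item 1: 5 − 4 = 1
  item 2: 5 − 1 = 4
  item 3: 0
  item 4: 5 − 3 = 2
  item 5: 4
  item 6: 1
  item 7: 5 − 4 = 1
Total = 1 + 4 + 0 + 2 + 4 + 1 + 1 = 13

13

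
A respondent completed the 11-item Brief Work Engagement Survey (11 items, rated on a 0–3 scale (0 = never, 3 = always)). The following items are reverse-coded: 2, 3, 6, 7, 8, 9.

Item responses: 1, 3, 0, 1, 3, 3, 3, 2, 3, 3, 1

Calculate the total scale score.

Reverse-coded items (reverse-coded value = 3 − response):
  item 2: 3 − 3 = 0
  item 3: 3 − 0 = 3
  item 6: 3 − 3 = 0
  item 7: 3 − 3 = 0
  item 8: 3 − 2 = 1
  item 9: 3 − 3 = 0
After reverse-coding: 1, 0, 3, 1, 3, 0, 0, 1, 0, 3, 1
Total = 1 + 0 + 3 + 1 + 3 + 0 + 0 + 1 + 0 + 3 + 1 = 13

13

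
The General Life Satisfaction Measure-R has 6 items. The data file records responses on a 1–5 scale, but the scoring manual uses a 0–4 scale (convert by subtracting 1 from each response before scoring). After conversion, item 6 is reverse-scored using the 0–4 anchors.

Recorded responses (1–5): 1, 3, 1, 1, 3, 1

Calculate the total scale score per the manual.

Convert to 0–4: 0, 2, 0, 0, 2, 0
Reverse-coded (reversed = (0+4) − raw = 4 − raw):
  item 6: 4 − 0 = 4
Scored: 0, 2, 0, 0, 2, 4
Total = 8

8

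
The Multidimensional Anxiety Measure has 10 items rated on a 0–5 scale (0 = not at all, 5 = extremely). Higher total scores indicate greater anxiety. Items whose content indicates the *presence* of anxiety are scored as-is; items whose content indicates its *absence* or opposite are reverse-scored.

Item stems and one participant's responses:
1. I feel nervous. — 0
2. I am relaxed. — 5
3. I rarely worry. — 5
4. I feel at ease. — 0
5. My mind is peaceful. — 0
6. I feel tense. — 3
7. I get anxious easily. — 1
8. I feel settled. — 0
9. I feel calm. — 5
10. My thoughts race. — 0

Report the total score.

Items 2, 3, 4, 5, 8, 9 describe the absence/opposite of anxiety → reverse-score.
reverse-coded value = 5 − response.
  item 1: 0
  item 2: 5 − 5 = 0
  item 3: 5 − 5 = 0
  item 4: 5 − 0 = 5
  item 5: 5 − 0 = 5
  item 6: 3
  item 7: 1
  item 8: 5 − 0 = 5
  item 9: 5 − 5 = 0
  item 10: 0
Total = 0 + 0 + 0 + 5 + 5 + 3 + 1 + 5 + 0 + 0 = 19

19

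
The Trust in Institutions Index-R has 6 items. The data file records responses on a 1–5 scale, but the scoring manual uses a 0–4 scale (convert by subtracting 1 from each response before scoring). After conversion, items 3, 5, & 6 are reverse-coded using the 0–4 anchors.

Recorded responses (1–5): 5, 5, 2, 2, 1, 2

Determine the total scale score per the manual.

19

Convert to 0–4: 4, 4, 1, 1, 0, 1
Reverse-coded (reverse-coded value = 4 − response):
  item 3: 4 − 1 = 3
  item 5: 4 − 0 = 4
  item 6: 4 − 1 = 3
Scored: 4, 4, 3, 1, 4, 3
Total = 19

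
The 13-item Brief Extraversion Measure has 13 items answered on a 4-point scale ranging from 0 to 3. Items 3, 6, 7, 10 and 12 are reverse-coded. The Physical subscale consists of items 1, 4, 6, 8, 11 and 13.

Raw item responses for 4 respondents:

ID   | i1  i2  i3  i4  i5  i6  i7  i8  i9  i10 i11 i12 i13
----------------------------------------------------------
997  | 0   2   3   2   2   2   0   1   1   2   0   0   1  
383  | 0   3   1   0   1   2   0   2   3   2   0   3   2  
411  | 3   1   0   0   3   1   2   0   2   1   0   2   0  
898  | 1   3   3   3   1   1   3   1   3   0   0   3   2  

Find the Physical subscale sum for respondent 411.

5

Respondent 411 raw: 3, 1, 0, 0, 3, 1, 2, 0, 2, 1, 0, 2, 0.
Physical items: 1, 4, 6, 8, 11, 13.
Reverse-coded (on a 0–3 scale, reversed = 3 − raw):
  item 1: 3
  item 4: 0
  item 6: 3 − 1 = 2
  item 8: 0
  item 11: 0
  item 13: 0
Sum = 3 + 0 + 2 + 0 + 0 + 0 = 5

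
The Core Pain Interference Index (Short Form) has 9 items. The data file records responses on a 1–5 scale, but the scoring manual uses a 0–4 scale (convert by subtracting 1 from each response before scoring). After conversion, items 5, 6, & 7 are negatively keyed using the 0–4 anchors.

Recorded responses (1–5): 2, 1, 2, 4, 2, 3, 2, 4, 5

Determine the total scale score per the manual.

20

Convert to 0–4: 1, 0, 1, 3, 1, 2, 1, 3, 4
Reverse-coded (reverse-coded value = 4 − response):
  item 5: 4 − 1 = 3
  item 6: 4 − 2 = 2
  item 7: 4 − 1 = 3
Scored: 1, 0, 1, 3, 3, 2, 3, 3, 4
Total = 20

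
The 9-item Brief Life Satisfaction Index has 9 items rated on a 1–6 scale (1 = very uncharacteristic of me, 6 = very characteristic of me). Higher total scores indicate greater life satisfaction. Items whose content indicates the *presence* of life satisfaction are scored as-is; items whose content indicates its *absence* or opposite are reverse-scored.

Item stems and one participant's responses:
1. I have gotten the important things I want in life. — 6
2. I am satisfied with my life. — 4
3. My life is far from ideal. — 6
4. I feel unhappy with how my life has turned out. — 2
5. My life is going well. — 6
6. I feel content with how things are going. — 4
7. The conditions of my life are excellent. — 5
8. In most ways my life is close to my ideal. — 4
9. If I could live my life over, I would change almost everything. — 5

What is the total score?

Items 3, 4, 9 describe the absence/opposite of life satisfaction → reverse-score.
on a 1–6 scale, reversed = 7 − raw.
  item 1: 6
  item 2: 4
  item 3: 7 − 6 = 1
  item 4: 7 − 2 = 5
  item 5: 6
  item 6: 4
  item 7: 5
  item 8: 4
  item 9: 7 − 5 = 2
Total = 6 + 4 + 1 + 5 + 6 + 4 + 5 + 4 + 2 = 37

37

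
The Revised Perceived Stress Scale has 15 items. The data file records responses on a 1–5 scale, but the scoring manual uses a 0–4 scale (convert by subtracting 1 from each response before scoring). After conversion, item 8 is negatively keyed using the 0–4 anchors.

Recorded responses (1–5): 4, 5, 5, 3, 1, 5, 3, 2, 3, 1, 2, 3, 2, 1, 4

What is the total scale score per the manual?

Convert to 0–4: 3, 4, 4, 2, 0, 4, 2, 1, 2, 0, 1, 2, 1, 0, 3
Reverse-coded (reverse-coded value = 4 − response):
  item 8: 4 − 1 = 3
Scored: 3, 4, 4, 2, 0, 4, 2, 3, 2, 0, 1, 2, 1, 0, 3
Total = 31

31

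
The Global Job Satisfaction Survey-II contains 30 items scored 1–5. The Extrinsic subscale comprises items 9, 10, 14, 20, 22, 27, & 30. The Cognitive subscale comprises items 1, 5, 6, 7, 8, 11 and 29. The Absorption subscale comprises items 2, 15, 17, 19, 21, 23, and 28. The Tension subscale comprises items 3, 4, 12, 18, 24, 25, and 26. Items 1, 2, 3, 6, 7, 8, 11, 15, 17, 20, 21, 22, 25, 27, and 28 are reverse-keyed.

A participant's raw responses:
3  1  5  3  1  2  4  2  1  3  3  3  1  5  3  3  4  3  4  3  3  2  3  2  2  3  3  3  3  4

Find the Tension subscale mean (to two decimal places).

2.71

Tension items: 3, 4, 12, 18, 24, 25, 26.
Of these, items 3 and 25 are reverse-keyed; reversed = (1+5) − raw = 6 − raw.
  item 3: 6 − 5 = 1
  item 4: 3
  item 12: 3
  item 18: 3
  item 24: 2
  item 25: 6 − 2 = 4
  item 26: 3
Sum = 1 + 3 + 3 + 3 + 2 + 4 + 3 = 19
Mean = 19 / 7 = 2.71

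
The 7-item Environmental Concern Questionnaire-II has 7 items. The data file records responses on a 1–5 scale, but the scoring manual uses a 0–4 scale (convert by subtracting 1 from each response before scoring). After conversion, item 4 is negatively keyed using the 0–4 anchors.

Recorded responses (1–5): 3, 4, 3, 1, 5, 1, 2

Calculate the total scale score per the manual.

16

Convert to 0–4: 2, 3, 2, 0, 4, 0, 1
Reverse-coded (on a 0–4 scale, reversed = 4 − raw):
  item 4: 4 − 0 = 4
Scored: 2, 3, 2, 4, 4, 0, 1
Total = 16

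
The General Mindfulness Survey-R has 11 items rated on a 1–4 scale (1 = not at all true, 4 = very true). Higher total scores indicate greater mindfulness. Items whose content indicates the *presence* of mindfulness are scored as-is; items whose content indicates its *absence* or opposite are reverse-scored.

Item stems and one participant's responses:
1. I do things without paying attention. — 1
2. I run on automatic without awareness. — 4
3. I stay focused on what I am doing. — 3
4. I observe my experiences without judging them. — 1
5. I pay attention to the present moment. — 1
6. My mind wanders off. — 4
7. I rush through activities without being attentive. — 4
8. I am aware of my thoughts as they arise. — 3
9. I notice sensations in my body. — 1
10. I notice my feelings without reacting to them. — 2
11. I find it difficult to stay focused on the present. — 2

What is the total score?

Items 1, 2, 6, 7, 11 describe the absence/opposite of mindfulness → reverse-score.
on a 1–4 scale, reversed = 5 − raw.
  item 1: 5 − 1 = 4
  item 2: 5 − 4 = 1
  item 3: 3
  item 4: 1
  item 5: 1
  item 6: 5 − 4 = 1
  item 7: 5 − 4 = 1
  item 8: 3
  item 9: 1
  item 10: 2
  item 11: 5 − 2 = 3
Total = 4 + 1 + 3 + 1 + 1 + 1 + 1 + 3 + 1 + 2 + 3 = 21

21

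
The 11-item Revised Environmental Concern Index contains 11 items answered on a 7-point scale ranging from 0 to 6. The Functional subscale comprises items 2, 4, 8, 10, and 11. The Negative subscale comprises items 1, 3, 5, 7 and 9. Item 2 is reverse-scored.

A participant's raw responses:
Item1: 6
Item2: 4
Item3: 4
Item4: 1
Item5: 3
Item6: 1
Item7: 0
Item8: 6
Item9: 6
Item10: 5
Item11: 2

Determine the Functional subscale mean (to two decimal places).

Functional items: 2, 4, 8, 10, 11.
Of these, item 2 is reverse-scored; on a 0–6 scale, reversed = 6 − raw.
  item 2: 6 − 4 = 2
  item 4: 1
  item 8: 6
  item 10: 5
  item 11: 2
Sum = 2 + 1 + 6 + 5 + 2 = 16
Mean = 16 / 5 = 3.20

3.20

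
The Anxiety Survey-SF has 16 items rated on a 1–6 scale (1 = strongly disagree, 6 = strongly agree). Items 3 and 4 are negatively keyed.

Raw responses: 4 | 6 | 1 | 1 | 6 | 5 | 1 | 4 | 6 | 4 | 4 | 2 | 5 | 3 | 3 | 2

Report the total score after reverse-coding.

Raw sum = 57. Negatively keyed items: 3, 4; their raw sum = 2.
Each reversal replaces raw with 7 − raw, changing the total by 7 − 2·raw per item.
Total = 57 + 2·7 − 2·2 = 57 + 14 − 4 = 67

67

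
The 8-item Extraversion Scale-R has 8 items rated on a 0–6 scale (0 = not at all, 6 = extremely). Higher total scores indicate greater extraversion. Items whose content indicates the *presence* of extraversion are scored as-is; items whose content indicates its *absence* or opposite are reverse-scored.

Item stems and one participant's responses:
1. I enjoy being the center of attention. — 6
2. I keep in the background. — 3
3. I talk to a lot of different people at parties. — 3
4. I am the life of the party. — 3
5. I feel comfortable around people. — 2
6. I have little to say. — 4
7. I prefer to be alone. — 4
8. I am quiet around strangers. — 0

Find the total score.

27

Items 2, 6, 7, 8 describe the absence/opposite of extraversion → reverse-score.
reverse-coded value = 6 − response.
  item 1: 6
  item 2: 6 − 3 = 3
  item 3: 3
  item 4: 3
  item 5: 2
  item 6: 6 − 4 = 2
  item 7: 6 − 4 = 2
  item 8: 6 − 0 = 6
Total = 6 + 3 + 3 + 3 + 2 + 2 + 2 + 6 = 27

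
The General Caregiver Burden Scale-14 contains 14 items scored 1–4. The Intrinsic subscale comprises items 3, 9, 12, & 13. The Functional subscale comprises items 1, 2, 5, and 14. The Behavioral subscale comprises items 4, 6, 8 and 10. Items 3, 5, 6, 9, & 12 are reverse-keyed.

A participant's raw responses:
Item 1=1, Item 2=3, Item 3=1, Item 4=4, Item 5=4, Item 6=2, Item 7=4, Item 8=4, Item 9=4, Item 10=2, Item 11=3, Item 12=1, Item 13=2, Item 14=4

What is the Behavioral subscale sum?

Behavioral items: 4, 6, 8, 10.
Of these, item 6 is reverse-keyed; reverse-coded value = 5 − response.
  item 4: 4
  item 6: 5 − 2 = 3
  item 8: 4
  item 10: 2
Sum = 4 + 3 + 4 + 2 = 13

13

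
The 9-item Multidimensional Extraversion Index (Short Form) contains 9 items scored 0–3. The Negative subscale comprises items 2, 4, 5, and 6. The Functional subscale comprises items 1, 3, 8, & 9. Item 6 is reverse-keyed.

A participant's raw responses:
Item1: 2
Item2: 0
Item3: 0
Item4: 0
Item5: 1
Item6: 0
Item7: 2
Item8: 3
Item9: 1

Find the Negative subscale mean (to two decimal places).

1.00

Negative items: 2, 4, 5, 6.
Of these, item 6 is reverse-keyed; on a 0–3 scale, reversed = 3 − raw.
  item 2: 0
  item 4: 0
  item 5: 1
  item 6: 3 − 0 = 3
Sum = 0 + 0 + 1 + 3 = 4
Mean = 4 / 4 = 1.00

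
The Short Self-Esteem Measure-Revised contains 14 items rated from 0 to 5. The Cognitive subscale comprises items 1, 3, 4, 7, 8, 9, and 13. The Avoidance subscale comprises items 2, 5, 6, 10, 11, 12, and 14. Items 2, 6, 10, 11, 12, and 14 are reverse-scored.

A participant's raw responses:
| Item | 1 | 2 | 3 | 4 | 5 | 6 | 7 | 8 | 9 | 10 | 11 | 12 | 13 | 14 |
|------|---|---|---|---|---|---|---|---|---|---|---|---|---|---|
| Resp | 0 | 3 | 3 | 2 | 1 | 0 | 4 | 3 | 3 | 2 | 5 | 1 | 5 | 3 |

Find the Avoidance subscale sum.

17

Avoidance items: 2, 5, 6, 10, 11, 12, 14.
Of these, items 2, 6, 10, 11, 12 and 14 are reverse-scored; on a 0–5 scale, reversed = 5 − raw.
  item 2: 5 − 3 = 2
  item 5: 1
  item 6: 5 − 0 = 5
  item 10: 5 − 2 = 3
  item 11: 5 − 5 = 0
  item 12: 5 − 1 = 4
  item 14: 5 − 3 = 2
Sum = 2 + 1 + 5 + 3 + 0 + 4 + 2 = 17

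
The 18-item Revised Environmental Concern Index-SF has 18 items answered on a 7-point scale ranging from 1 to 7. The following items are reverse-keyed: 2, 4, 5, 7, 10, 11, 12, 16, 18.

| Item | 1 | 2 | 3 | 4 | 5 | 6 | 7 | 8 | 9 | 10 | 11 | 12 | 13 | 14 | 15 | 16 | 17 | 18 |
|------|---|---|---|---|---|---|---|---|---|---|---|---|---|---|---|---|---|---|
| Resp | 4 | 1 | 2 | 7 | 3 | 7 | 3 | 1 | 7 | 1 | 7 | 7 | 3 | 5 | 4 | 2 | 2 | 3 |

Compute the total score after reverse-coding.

73

Reversing items 2, 4, 5, 7, 10, 11, 12, 16 and 18 with 8 − raw:
Total = 4 + (8−1) + 2 + (8−7) + (8−3) + 7 + (8−3) + 1 + 7 + (8−1) + (8−7) + (8−7) + 3 + 5 + 4 + (8−2) + 2 + (8−3)
      = 4 + 7 + 2 + 1 + 5 + 7 + 5 + 1 + 7 + 7 + 1 + 1 + 3 + 5 + 4 + 6 + 2 + 5 = 73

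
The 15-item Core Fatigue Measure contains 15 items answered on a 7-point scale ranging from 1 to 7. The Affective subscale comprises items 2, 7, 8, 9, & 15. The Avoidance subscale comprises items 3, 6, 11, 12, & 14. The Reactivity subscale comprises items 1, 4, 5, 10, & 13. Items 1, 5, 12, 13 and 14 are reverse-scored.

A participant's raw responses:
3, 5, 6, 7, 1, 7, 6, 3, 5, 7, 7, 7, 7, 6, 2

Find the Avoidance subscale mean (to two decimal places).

4.60

Avoidance items: 3, 6, 11, 12, 14.
Of these, items 12 and 14 are reverse-scored; on a 1–7 scale, reversed = 8 − raw.
  item 3: 6
  item 6: 7
  item 11: 7
  item 12: 8 − 7 = 1
  item 14: 8 − 6 = 2
Sum = 6 + 7 + 7 + 1 + 2 = 23
Mean = 23 / 5 = 4.60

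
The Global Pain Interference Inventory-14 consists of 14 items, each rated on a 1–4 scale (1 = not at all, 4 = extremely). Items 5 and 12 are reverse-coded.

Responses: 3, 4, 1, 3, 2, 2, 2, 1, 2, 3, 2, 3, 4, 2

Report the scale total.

34

Raw sum = 34. Reverse-coded items: 5, 12; their raw sum = 5.
Each reversal replaces raw with 5 − raw, changing the total by 5 − 2·raw per item.
Total = 34 + 2·5 − 2·5 = 34 + 10 − 10 = 34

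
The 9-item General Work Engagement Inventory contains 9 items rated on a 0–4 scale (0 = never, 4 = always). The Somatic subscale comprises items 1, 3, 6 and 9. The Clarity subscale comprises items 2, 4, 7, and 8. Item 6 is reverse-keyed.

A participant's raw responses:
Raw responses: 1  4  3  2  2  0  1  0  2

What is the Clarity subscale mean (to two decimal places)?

1.75

Clarity items: 2, 4, 7, 8.
  item 2: 4
  item 4: 2
  item 7: 1
  item 8: 0
Sum = 4 + 2 + 1 + 0 = 7
Mean = 7 / 4 = 1.75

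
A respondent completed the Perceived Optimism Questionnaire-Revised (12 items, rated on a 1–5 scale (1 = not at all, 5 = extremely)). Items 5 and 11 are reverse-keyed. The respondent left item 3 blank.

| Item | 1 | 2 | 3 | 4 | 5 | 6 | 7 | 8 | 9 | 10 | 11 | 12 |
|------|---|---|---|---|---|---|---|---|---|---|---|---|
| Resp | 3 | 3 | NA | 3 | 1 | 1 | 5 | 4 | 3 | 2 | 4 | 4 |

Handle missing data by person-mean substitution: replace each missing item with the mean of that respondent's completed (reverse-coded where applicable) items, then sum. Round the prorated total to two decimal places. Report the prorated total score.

Reverse-coded (reversed = (1+5) − raw = 6 − raw):
  item 5: 6 − 1 = 5
  item 11: 6 − 4 = 2
Completed scored items (11 of 12): 3, 3, 3, 5, 1, 5, 4, 3, 2, 2, 4; sum = 35.
Person mean = 35 / 11 ≈ 3.1818
Prorated total = (35 / 11) × 12 = 38.18 (to 2 dp)

38.18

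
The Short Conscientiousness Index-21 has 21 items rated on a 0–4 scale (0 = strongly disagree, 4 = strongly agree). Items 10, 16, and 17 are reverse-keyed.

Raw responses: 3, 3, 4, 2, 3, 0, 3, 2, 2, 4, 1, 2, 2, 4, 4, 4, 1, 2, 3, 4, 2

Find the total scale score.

49

Apply reverse scoring (reversed = (0+4) − raw = 4 − raw):
  item 10: 4 − 4 = 0
  item 16: 4 − 4 = 0
  item 17: 4 − 1 = 3
Scored responses: 3, 3, 4, 2, 3, 0, 3, 2, 2, 0, 1, 2, 2, 4, 4, 0, 3, 2, 3, 4, 2
Total = 3 + 3 + 4 + 2 + 3 + 0 + 3 + 2 + 2 + 0 + 1 + 2 + 2 + 4 + 4 + 0 + 3 + 2 + 3 + 4 + 2 = 49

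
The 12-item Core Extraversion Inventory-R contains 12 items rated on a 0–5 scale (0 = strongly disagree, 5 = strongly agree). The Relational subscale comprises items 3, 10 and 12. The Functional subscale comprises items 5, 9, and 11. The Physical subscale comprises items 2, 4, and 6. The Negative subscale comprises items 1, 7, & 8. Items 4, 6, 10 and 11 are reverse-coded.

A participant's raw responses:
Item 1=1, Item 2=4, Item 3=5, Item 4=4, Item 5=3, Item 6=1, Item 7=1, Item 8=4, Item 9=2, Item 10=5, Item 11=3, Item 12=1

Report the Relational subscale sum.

Relational items: 3, 10, 12.
Of these, item 10 is reverse-coded; reverse-coded value = 5 − response.
  item 3: 5
  item 10: 5 − 5 = 0
  item 12: 1
Sum = 5 + 0 + 1 = 6

6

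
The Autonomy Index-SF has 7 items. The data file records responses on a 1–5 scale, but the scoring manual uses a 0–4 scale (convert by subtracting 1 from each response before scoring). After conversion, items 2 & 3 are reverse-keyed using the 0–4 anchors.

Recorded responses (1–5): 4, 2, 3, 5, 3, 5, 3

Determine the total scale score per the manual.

20

Convert to 0–4: 3, 1, 2, 4, 2, 4, 2
Reverse-coded (reverse-coded value = 4 − response):
  item 2: 4 − 1 = 3
  item 3: 4 − 2 = 2
Scored: 3, 3, 2, 4, 2, 4, 2
Total = 20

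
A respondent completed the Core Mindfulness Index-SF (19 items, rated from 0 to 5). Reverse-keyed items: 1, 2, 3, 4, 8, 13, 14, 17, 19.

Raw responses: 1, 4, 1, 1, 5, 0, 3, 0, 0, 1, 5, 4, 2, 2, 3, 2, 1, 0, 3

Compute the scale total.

Reversing items 1, 2, 3, 4, 8, 13, 14, 17, & 19 with 5 − raw:
Total = (5−1) + (5−4) + (5−1) + (5−1) + 5 + 0 + 3 + (5−0) + 0 + 1 + 5 + 4 + (5−2) + (5−2) + 3 + 2 + (5−1) + 0 + (5−3)
      = 4 + 1 + 4 + 4 + 5 + 0 + 3 + 5 + 0 + 1 + 5 + 4 + 3 + 3 + 3 + 2 + 4 + 0 + 2 = 53

53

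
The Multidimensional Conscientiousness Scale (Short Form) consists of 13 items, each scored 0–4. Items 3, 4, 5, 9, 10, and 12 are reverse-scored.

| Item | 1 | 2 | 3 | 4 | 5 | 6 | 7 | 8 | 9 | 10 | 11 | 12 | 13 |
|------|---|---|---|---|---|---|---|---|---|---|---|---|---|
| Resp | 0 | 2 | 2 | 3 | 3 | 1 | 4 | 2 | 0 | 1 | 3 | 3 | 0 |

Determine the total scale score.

24

Apply reverse scoring (reversed = (0+4) − raw = 4 − raw):
  item 3: 4 − 2 = 2
  item 4: 4 − 3 = 1
  item 5: 4 − 3 = 1
  item 9: 4 − 0 = 4
  item 10: 4 − 1 = 3
  item 12: 4 − 3 = 1
After reverse-coding: 0, 2, 2, 1, 1, 1, 4, 2, 4, 3, 3, 1, 0
Total = 0 + 2 + 2 + 1 + 1 + 1 + 4 + 2 + 4 + 3 + 3 + 1 + 0 = 24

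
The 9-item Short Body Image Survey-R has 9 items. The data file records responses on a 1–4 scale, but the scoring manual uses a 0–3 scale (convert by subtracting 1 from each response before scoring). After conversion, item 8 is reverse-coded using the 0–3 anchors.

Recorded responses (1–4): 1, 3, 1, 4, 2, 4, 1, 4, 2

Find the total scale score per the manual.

Convert to 0–3: 0, 2, 0, 3, 1, 3, 0, 3, 1
Reverse-coded (on a 0–3 scale, reversed = 3 − raw):
  item 8: 3 − 3 = 0
Scored: 0, 2, 0, 3, 1, 3, 0, 0, 1
Total = 10

10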